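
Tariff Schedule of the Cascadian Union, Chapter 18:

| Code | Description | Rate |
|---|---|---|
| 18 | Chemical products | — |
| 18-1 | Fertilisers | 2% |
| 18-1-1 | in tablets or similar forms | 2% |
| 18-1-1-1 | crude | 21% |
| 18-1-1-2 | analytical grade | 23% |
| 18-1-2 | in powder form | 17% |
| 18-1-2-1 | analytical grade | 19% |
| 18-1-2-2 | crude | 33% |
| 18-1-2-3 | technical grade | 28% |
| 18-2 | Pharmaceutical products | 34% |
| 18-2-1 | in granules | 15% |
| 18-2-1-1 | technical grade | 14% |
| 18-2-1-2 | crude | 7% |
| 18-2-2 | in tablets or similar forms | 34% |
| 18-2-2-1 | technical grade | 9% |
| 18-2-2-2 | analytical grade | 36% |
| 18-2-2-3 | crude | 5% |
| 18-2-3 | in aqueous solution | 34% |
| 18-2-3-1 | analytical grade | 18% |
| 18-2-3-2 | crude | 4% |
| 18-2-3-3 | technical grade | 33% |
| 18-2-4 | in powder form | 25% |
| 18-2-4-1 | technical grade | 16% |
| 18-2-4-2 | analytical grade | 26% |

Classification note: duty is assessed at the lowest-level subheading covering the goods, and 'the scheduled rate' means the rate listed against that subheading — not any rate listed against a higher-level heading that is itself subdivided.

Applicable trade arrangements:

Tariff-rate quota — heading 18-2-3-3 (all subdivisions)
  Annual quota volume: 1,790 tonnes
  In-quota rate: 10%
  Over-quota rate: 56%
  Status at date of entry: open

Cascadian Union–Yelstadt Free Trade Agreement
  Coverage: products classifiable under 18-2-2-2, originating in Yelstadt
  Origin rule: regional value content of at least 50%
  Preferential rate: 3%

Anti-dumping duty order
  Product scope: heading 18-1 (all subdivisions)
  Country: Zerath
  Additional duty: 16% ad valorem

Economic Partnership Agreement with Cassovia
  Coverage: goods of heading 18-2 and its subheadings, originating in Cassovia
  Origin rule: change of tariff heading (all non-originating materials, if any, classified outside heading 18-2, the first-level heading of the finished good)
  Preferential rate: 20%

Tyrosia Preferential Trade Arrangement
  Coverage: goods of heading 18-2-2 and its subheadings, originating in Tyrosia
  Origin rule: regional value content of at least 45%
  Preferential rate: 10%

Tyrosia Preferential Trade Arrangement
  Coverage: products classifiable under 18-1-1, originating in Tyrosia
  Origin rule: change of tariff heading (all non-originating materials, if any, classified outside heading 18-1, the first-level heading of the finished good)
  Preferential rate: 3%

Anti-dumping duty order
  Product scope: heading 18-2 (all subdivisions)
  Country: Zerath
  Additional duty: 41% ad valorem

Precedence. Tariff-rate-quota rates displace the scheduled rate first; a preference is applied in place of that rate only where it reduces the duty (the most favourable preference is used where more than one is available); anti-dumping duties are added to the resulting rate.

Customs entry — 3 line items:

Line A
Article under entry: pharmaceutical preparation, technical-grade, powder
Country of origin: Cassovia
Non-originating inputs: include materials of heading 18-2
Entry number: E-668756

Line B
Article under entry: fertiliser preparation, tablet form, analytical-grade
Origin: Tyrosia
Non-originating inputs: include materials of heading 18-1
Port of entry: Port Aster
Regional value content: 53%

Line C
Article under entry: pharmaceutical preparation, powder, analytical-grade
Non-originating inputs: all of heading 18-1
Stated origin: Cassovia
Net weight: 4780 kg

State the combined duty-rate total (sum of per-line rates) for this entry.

Line A: pharmaceutical → 18-2; powder → 18-2-4; technical-grade → 18-2-4-1. Scheduled 16%. Cassovia agreement on 18-2: CTH not met. → 16%.
Line B: fertiliser → 18-1; tablet form → 18-1-1; analytical-grade → 18-1-1-2. Scheduled 23%. Tyrosia agreement on 18-2-2: 18-1-1-2 not covered; Tyrosia agreement on 18-1-1: CTH not met. → 23%.
Line C: pharmaceutical → 18-2; powder → 18-2-4; analytical-grade → 18-2-4-2. Scheduled 26%. Cassovia agreement on 18-2: CTH met → 20% available; preferential 20%. → 20%.
Sum: 16% + 23% + 20% = 59%.

59%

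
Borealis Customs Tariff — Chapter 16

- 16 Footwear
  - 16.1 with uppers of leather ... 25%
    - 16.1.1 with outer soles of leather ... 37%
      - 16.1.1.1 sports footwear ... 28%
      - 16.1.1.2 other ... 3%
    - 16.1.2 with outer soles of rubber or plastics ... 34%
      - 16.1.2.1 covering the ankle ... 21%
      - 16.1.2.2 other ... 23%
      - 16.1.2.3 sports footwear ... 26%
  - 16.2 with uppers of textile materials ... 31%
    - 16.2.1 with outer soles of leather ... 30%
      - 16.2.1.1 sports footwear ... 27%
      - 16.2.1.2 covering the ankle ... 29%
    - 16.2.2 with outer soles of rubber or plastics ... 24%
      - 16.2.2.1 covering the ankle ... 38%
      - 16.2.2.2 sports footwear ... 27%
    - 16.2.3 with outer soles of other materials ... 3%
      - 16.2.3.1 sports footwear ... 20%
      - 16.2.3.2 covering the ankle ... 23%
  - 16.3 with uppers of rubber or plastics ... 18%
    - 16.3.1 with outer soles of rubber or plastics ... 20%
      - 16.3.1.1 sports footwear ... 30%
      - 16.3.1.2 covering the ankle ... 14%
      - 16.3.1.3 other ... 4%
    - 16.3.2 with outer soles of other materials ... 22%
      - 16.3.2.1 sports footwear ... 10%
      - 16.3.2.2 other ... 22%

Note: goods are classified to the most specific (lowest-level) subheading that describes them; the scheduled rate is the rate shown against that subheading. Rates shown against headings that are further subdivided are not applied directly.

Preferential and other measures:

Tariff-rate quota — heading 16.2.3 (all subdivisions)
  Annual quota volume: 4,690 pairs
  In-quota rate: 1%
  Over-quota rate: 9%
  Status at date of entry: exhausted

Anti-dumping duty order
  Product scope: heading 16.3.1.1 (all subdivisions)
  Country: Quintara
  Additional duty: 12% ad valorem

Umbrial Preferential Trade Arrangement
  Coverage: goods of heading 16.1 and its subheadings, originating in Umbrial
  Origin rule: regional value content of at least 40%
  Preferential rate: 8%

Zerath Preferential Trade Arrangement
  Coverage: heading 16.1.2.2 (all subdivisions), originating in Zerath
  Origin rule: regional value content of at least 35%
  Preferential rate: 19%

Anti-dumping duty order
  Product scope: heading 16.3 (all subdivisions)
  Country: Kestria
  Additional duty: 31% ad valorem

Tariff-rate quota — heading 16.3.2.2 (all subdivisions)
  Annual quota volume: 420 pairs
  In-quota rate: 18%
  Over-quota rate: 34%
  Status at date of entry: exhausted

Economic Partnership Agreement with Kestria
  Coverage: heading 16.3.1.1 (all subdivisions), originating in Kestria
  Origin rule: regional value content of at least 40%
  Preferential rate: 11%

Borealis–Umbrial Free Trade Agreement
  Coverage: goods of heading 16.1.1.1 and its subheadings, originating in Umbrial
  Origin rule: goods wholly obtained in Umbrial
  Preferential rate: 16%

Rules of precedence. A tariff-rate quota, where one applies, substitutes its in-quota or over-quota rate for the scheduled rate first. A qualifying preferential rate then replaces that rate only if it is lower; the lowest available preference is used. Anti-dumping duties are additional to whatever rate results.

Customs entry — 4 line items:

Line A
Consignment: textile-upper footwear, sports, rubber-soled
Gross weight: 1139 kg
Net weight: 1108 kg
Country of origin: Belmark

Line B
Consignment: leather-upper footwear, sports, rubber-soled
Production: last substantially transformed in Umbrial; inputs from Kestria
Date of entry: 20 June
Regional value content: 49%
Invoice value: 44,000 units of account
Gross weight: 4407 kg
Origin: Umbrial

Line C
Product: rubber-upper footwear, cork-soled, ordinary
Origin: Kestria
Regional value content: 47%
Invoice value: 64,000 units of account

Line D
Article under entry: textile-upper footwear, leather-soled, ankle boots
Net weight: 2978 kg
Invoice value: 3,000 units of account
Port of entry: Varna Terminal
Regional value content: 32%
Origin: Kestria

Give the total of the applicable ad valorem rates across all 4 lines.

129%

Line A: textile-upper → 16.2; rubber-soled → 16.2.2; sports → 16.2.2.2. Scheduled 27%. No special measure applies. → 27%.
Line B: leather-upper → 16.1; rubber-soled → 16.1.2; sports → 16.1.2.3. Scheduled 26%. Umbrial agreement on 16.1: RVC ≥ 40% → 8% available; Umbrial agreement on 16.1.1.1: 16.1.2.3 not covered; preferential 8%. → 8%.
Line C: rubber-upper → 16.3; cork-soled → 16.3.2; ordinary → 16.3.2.2. Scheduled 22%. quota on 16.3.2.2 exhausted → over-quota 34%; Kestria agreement on 16.3.1.1: 16.3.2.2 not covered; anti-dumping (Kestria, 16.3): +31%; total 34% + 31% = 65%. → 65%.
Line D: textile-upper → 16.2; leather-soled → 16.2.1; ankle boots → 16.2.1.2. Scheduled 29%. Kestria agreement on 16.3.1.1: 16.2.1.2 not covered. → 29%.
Sum: 27% + 8% + 65% + 29% = 129%.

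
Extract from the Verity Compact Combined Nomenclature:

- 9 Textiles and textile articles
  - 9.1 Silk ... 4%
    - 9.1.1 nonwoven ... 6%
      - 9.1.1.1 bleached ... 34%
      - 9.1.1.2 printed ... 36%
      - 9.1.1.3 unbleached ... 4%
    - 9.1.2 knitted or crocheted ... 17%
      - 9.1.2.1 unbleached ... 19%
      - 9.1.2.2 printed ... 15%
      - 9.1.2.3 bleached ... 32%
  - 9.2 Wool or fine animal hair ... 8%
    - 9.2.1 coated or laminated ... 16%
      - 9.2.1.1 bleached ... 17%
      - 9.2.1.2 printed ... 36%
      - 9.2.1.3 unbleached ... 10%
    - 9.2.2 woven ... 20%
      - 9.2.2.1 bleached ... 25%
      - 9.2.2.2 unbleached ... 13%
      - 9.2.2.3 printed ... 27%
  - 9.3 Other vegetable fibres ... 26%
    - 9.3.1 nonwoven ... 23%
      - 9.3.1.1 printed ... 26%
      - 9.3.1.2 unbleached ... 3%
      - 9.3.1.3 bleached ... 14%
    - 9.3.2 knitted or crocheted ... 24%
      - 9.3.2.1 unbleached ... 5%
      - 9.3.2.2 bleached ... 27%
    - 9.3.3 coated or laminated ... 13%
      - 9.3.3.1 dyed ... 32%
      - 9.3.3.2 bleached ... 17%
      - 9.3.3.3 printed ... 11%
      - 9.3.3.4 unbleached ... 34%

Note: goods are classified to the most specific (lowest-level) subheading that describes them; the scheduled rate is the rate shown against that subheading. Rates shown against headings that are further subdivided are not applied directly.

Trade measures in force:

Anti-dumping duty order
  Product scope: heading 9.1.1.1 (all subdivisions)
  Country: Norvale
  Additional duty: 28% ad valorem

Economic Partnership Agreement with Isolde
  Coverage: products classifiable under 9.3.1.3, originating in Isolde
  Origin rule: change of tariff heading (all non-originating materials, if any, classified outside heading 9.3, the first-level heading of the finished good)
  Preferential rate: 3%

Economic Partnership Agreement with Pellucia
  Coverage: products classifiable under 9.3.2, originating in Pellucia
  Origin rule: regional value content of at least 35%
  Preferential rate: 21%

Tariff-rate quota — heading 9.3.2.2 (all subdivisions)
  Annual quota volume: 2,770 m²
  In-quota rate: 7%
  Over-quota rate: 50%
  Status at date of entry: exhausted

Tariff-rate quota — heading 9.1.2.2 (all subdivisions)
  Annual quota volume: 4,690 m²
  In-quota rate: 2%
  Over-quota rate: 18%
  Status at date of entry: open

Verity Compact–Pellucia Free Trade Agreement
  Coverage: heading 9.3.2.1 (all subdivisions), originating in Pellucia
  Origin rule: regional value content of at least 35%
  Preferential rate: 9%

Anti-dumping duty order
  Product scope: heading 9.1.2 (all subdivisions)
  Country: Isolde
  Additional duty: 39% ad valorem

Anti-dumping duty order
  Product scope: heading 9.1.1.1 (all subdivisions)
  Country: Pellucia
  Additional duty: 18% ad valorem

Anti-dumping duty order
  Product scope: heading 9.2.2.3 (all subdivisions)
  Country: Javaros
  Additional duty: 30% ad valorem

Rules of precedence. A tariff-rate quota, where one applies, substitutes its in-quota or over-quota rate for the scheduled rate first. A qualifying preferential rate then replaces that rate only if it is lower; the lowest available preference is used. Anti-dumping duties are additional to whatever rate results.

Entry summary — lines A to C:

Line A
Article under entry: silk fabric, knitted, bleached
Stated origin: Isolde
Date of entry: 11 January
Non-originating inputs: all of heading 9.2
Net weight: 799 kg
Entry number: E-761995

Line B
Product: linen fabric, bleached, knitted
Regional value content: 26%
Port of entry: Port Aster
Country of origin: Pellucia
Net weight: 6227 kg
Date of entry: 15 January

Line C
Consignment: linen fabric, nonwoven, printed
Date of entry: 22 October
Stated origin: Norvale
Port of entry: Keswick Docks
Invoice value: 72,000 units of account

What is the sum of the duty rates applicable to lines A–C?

147%

Line A: silk → 9.1; knitted → 9.1.2; bleached → 9.1.2.3. Scheduled 32%. Isolde agreement on 9.3.1.3: 9.1.2.3 not covered; anti-dumping (Isolde, 9.1.2): +39%; total 32% + 39% = 71%. → 71%.
Line B: linen → 9.3; knitted → 9.3.2; bleached → 9.3.2.2. Scheduled 27%. quota on 9.3.2.2 exhausted → over-quota 50%; Pellucia agreement on 9.3.2: RVC < 35%; Pellucia agreement on 9.3.2.1: 9.3.2.2 not covered. → 50%.
Line C: linen → 9.3; nonwoven → 9.3.1; printed → 9.3.1.1. Scheduled 26%. No special measure applies. → 26%.
Sum: 71% + 50% + 26% = 147%.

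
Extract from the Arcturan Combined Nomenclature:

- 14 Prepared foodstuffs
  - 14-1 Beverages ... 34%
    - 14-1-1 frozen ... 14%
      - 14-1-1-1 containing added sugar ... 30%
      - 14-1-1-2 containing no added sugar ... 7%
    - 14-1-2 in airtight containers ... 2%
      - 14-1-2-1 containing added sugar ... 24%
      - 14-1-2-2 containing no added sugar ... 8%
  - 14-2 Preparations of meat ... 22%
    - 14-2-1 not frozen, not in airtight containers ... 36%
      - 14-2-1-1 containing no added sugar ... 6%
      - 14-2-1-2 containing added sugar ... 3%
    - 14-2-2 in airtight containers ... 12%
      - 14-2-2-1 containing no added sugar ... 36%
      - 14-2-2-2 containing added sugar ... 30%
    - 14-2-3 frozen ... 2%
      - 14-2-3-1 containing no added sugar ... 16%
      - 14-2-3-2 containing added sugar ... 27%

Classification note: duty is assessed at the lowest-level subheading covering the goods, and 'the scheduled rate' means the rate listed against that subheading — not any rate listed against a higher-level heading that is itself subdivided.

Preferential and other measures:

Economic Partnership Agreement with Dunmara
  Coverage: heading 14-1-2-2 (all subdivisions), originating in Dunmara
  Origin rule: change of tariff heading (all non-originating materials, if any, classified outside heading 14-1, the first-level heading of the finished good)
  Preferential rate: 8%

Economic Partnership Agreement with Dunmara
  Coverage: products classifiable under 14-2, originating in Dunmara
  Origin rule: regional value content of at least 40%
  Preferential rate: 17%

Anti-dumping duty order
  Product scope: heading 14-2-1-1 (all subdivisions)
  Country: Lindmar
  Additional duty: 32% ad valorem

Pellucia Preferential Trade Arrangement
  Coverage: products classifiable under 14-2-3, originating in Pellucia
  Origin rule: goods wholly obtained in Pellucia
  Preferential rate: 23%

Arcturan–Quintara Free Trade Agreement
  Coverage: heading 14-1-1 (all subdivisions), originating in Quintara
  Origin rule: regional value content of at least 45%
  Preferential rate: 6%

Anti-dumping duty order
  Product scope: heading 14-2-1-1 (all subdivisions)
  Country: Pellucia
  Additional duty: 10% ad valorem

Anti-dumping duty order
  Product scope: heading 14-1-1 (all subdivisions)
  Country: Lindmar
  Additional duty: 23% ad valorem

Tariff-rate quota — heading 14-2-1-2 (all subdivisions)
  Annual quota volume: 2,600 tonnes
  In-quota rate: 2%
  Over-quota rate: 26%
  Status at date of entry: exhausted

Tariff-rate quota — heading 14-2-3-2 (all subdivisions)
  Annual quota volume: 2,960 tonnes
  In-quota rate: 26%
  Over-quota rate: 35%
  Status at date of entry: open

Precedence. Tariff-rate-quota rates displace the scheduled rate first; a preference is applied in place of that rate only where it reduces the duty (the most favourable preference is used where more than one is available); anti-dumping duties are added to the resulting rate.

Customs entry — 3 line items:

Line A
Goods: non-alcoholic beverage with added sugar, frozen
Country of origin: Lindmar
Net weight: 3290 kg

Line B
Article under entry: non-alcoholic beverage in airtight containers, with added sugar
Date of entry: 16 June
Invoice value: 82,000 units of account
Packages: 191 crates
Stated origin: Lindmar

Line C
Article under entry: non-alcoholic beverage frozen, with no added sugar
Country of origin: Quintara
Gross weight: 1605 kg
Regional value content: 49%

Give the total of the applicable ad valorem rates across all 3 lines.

83%

Line A: non-alcoholic beverage → 14-1; frozen → 14-1-1; with added sugar → 14-1-1-1. Scheduled 30%. anti-dumping (Lindmar, 14-1-1): +23%; total 30% + 23% = 53%. → 53%.
Line B: non-alcoholic beverage → 14-1; in airtight containers → 14-1-2; with added sugar → 14-1-2-1. Scheduled 24%. No special measure applies. → 24%.
Line C: non-alcoholic beverage → 14-1; frozen → 14-1-1; with no added sugar → 14-1-1-2. Scheduled 7%. Quintara agreement on 14-1-1: RVC ≥ 45% → 6% available; preferential 6%. → 6%.
Sum: 53% + 24% + 6% = 83%.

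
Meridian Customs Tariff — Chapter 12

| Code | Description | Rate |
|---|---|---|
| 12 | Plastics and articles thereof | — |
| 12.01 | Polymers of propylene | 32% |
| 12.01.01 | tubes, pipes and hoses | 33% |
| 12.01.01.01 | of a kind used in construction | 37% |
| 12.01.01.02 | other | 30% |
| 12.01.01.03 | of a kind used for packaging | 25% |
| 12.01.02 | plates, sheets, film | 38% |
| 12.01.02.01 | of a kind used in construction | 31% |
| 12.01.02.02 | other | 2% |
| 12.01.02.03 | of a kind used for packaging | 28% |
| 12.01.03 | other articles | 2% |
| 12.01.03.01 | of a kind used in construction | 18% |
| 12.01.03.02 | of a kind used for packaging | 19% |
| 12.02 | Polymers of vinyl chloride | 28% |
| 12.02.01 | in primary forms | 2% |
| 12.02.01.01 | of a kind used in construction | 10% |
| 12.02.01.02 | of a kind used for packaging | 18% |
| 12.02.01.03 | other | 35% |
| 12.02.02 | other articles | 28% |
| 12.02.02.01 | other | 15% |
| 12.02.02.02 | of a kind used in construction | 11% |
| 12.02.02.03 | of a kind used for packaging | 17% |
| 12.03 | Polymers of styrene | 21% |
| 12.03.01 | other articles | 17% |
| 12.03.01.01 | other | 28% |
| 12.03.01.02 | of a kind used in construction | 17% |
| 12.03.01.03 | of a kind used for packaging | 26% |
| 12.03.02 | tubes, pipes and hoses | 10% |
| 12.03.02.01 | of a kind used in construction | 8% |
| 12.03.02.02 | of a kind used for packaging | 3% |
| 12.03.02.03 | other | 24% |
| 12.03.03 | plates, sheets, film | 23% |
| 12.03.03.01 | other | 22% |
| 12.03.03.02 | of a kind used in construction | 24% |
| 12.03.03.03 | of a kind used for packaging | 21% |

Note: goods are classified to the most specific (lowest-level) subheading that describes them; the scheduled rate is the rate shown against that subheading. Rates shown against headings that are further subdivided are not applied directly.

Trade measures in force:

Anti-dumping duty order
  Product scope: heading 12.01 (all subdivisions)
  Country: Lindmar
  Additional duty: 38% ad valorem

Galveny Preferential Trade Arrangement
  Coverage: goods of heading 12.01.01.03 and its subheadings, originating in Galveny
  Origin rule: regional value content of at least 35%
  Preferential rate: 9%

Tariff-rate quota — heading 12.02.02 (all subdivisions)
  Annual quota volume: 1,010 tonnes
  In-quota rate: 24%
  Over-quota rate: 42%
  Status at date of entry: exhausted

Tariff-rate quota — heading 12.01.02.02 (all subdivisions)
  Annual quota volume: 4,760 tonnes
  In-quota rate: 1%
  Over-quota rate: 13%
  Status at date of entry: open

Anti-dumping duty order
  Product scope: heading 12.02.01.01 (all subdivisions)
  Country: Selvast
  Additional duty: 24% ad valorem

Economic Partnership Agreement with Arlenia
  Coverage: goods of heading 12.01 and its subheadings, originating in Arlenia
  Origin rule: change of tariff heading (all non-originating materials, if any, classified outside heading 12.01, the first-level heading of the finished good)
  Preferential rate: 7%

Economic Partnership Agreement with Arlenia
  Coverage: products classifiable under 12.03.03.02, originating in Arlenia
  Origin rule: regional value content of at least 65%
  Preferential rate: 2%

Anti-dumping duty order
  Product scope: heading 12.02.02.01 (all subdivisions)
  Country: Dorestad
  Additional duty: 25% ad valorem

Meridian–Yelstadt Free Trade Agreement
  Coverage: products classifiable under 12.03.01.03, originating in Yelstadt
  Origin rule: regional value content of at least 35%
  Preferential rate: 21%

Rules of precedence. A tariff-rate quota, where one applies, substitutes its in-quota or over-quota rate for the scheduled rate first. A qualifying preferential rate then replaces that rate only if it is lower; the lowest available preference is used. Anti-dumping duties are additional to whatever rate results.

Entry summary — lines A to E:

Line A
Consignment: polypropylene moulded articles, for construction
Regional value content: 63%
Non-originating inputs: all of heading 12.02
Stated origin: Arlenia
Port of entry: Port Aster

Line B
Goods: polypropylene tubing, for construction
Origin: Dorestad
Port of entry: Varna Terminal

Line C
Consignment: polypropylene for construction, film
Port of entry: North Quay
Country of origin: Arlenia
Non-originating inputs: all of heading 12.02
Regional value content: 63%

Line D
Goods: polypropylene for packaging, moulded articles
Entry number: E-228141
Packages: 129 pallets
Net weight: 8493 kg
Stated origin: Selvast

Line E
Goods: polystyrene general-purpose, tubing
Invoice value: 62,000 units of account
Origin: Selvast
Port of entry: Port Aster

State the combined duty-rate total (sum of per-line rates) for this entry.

Line A: polypropylene → 12.01; moulded articles → 12.01.03; for construction → 12.01.03.01. Scheduled 18%. Arlenia agreement on 12.01: CTH met → 7% available; Arlenia agreement on 12.03.03.02: 12.01.03.01 not covered; preferential 7%. → 7%.
Line B: polypropylene → 12.01; tubing → 12.01.01; for construction → 12.01.01.01. Scheduled 37%. No special measure applies. → 37%.
Line C: polypropylene → 12.01; film → 12.01.02; for construction → 12.01.02.01. Scheduled 31%. Arlenia agreement on 12.01: CTH met → 7% available; Arlenia agreement on 12.03.03.02: 12.01.02.01 not covered; preferential 7%. → 7%.
Line D: polypropylene → 12.01; moulded articles → 12.01.03; for packaging → 12.01.03.02. Scheduled 19%. No special measure applies. → 19%.
Line E: polystyrene → 12.03; tubing → 12.03.02; general-purpose → 12.03.02.03. Scheduled 24%. No special measure applies. → 24%.
Sum: 7% + 37% + 7% + 19% + 24% = 94%.

94%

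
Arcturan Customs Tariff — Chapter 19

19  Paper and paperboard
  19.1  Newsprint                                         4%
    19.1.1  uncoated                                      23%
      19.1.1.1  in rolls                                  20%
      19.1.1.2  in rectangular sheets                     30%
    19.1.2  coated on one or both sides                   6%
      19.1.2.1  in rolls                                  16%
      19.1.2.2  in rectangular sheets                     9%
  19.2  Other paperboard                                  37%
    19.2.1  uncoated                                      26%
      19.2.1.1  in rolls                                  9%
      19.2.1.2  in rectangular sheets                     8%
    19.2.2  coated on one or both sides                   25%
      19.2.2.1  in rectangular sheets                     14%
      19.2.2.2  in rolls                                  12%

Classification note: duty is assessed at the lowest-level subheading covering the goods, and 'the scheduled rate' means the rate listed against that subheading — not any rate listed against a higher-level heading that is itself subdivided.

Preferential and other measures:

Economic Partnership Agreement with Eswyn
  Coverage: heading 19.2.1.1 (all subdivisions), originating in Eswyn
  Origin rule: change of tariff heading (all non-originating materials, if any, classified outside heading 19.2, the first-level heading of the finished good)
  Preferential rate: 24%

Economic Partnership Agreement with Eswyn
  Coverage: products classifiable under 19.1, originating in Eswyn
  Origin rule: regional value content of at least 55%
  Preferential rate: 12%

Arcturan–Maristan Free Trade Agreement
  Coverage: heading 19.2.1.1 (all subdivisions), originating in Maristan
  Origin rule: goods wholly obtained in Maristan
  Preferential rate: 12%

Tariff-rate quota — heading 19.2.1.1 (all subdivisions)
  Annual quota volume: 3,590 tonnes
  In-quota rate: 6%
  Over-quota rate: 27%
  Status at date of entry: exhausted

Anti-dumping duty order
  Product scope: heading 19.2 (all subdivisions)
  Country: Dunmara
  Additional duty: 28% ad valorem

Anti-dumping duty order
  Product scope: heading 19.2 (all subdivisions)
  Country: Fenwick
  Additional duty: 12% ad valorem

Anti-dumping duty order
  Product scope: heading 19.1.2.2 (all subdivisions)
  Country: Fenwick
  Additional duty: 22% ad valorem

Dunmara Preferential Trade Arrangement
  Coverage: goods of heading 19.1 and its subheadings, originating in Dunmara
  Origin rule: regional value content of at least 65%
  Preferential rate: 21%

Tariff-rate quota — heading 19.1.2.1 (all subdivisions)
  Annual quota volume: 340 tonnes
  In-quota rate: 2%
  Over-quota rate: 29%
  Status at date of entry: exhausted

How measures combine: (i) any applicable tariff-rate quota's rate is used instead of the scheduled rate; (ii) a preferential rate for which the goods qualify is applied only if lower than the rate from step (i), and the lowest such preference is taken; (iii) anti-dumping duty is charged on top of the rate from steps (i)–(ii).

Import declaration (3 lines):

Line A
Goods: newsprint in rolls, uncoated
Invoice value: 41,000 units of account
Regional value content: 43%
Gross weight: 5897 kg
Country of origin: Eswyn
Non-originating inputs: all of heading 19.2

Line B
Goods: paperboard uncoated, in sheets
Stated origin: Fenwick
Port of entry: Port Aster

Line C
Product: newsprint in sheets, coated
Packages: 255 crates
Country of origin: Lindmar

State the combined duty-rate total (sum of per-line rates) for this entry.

49%

Line A: newsprint → 19.1; uncoated → 19.1.1; in rolls → 19.1.1.1. Scheduled 20%. Eswyn agreement on 19.2.1.1: 19.1.1.1 not covered; Eswyn agreement on 19.1: RVC < 55%. → 20%.
Line B: paperboard → 19.2; uncoated → 19.2.1; in sheets → 19.2.1.2. Scheduled 8%. anti-dumping (Fenwick, 19.2): +12%; total 8% + 12% = 20%. → 20%.
Line C: newsprint → 19.1; coated → 19.1.2; in sheets → 19.1.2.2. Scheduled 9%. No special measure applies. → 9%.
Sum: 20% + 20% + 9% = 49%.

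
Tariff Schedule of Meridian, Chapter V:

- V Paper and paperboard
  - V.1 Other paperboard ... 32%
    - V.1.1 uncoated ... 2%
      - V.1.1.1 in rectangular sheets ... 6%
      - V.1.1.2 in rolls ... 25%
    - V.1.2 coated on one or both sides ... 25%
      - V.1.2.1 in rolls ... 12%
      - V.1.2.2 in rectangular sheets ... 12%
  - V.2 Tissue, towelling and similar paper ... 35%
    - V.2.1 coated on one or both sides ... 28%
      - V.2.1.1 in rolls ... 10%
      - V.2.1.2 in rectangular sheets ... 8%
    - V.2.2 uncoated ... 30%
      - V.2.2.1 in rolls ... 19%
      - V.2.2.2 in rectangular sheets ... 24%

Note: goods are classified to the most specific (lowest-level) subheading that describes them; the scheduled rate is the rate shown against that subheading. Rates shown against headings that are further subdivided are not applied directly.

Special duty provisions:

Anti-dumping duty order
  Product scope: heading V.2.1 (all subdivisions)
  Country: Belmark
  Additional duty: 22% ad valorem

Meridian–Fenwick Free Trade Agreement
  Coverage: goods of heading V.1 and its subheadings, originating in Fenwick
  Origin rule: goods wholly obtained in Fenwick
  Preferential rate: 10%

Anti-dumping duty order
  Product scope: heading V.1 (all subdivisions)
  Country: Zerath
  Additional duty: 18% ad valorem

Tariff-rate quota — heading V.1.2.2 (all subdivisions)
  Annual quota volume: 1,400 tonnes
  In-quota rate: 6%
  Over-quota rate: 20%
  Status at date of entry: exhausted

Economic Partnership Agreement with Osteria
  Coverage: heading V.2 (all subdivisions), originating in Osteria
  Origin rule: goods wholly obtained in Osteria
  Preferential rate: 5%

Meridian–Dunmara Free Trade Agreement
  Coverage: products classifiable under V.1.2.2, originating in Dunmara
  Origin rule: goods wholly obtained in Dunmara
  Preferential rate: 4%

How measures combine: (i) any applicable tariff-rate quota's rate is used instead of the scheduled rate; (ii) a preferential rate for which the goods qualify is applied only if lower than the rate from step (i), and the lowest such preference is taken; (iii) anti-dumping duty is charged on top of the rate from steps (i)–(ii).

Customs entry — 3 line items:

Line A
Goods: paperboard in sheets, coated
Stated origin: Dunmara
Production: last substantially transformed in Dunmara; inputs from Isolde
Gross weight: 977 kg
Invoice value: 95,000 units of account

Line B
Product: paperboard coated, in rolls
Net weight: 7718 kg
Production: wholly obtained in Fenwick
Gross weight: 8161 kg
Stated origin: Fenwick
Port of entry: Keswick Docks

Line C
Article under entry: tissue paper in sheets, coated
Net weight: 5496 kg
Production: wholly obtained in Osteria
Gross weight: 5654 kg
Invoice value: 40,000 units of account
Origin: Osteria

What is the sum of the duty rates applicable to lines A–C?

Line A: paperboard → V.1; coated → V.1.2; in sheets → V.1.2.2. Scheduled 12%. quota on V.1.2.2 exhausted → over-quota 20%; Dunmara agreement on V.1.2.2: not wholly obtained. → 20%.
Line B: paperboard → V.1; coated → V.1.2; in rolls → V.1.2.1. Scheduled 12%. Fenwick agreement on V.1: wholly obtained → 10% available; preferential 10%. → 10%.
Line C: tissue paper → V.2; coated → V.2.1; in sheets → V.2.1.2. Scheduled 8%. Osteria agreement on V.2: wholly obtained → 5% available; preferential 5%. → 5%.
Sum: 20% + 10% + 5% = 35%.

35%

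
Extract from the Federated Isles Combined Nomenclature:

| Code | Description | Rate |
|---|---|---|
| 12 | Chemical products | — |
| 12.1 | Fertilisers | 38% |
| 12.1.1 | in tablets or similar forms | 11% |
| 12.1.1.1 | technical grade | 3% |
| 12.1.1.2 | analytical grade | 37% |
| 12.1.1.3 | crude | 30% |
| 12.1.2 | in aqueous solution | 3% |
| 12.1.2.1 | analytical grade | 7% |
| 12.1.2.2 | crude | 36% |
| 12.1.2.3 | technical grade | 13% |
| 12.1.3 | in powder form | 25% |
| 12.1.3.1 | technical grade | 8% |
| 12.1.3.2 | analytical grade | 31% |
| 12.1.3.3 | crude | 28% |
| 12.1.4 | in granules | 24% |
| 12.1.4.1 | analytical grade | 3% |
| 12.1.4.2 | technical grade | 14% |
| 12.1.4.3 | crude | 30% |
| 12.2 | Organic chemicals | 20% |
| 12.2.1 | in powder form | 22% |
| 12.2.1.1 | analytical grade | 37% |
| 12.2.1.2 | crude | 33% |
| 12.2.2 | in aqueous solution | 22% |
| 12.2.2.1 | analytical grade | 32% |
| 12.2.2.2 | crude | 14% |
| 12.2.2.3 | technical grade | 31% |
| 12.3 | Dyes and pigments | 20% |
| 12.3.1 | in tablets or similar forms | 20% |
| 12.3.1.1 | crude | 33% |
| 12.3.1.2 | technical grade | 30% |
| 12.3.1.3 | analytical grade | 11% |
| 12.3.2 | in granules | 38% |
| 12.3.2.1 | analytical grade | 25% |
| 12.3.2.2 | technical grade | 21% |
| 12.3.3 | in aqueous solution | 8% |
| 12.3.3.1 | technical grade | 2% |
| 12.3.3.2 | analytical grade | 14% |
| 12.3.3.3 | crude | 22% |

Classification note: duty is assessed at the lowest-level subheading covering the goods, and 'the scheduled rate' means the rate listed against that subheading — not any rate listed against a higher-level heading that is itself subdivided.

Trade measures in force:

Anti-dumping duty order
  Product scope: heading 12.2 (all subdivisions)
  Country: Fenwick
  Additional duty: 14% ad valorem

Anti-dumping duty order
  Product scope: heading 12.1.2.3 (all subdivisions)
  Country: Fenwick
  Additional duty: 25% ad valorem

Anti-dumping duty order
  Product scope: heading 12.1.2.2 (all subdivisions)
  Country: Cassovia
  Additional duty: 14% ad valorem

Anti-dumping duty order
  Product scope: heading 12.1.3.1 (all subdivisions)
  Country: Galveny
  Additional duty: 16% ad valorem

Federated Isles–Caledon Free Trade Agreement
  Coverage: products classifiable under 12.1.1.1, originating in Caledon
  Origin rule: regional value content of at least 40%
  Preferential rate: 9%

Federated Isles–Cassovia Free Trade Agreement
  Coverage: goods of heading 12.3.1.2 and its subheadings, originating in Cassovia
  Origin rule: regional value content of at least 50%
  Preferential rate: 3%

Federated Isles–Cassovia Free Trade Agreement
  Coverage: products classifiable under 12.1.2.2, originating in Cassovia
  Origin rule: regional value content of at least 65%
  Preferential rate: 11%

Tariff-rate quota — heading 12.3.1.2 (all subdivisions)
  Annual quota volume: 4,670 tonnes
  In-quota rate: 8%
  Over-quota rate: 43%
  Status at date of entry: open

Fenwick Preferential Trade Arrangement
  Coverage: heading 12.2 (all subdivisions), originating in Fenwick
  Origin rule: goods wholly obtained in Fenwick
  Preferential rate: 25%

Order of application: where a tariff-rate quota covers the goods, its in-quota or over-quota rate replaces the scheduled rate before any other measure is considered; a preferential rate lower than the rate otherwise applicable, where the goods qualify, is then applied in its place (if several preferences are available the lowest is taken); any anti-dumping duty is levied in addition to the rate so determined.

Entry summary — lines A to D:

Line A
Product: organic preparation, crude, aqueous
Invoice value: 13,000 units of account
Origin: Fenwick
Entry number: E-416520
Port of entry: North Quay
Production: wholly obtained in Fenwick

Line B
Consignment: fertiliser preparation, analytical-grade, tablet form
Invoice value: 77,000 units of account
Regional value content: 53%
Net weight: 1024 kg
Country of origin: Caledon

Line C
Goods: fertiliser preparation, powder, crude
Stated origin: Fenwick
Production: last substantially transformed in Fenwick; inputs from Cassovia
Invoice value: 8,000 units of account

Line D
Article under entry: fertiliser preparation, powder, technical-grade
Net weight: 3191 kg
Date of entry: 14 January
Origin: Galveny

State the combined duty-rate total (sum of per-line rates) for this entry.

Line A: organic → 12.2; aqueous → 12.2.2; crude → 12.2.2.2. Scheduled 14%. Fenwick agreement on 12.2: wholly obtained → 25% available; preference 25% not lower than 14% → no reduction; anti-dumping (Fenwick, 12.2): +14%; total 14% + 14% = 28%. → 28%.
Line B: fertiliser → 12.1; tablet form → 12.1.1; analytical-grade → 12.1.1.2. Scheduled 37%. Caledon agreement on 12.1.1.1: 12.1.1.2 not covered. → 37%.
Line C: fertiliser → 12.1; powder → 12.1.3; crude → 12.1.3.3. Scheduled 28%. Fenwick agreement on 12.2: 12.1.3.3 not covered. → 28%.
Line D: fertiliser → 12.1; powder → 12.1.3; technical-grade → 12.1.3.1. Scheduled 8%. anti-dumping (Galveny, 12.1.3.1): +16%; total 8% + 16% = 24%. → 24%.
Sum: 28% + 37% + 28% + 24% = 117%.

117%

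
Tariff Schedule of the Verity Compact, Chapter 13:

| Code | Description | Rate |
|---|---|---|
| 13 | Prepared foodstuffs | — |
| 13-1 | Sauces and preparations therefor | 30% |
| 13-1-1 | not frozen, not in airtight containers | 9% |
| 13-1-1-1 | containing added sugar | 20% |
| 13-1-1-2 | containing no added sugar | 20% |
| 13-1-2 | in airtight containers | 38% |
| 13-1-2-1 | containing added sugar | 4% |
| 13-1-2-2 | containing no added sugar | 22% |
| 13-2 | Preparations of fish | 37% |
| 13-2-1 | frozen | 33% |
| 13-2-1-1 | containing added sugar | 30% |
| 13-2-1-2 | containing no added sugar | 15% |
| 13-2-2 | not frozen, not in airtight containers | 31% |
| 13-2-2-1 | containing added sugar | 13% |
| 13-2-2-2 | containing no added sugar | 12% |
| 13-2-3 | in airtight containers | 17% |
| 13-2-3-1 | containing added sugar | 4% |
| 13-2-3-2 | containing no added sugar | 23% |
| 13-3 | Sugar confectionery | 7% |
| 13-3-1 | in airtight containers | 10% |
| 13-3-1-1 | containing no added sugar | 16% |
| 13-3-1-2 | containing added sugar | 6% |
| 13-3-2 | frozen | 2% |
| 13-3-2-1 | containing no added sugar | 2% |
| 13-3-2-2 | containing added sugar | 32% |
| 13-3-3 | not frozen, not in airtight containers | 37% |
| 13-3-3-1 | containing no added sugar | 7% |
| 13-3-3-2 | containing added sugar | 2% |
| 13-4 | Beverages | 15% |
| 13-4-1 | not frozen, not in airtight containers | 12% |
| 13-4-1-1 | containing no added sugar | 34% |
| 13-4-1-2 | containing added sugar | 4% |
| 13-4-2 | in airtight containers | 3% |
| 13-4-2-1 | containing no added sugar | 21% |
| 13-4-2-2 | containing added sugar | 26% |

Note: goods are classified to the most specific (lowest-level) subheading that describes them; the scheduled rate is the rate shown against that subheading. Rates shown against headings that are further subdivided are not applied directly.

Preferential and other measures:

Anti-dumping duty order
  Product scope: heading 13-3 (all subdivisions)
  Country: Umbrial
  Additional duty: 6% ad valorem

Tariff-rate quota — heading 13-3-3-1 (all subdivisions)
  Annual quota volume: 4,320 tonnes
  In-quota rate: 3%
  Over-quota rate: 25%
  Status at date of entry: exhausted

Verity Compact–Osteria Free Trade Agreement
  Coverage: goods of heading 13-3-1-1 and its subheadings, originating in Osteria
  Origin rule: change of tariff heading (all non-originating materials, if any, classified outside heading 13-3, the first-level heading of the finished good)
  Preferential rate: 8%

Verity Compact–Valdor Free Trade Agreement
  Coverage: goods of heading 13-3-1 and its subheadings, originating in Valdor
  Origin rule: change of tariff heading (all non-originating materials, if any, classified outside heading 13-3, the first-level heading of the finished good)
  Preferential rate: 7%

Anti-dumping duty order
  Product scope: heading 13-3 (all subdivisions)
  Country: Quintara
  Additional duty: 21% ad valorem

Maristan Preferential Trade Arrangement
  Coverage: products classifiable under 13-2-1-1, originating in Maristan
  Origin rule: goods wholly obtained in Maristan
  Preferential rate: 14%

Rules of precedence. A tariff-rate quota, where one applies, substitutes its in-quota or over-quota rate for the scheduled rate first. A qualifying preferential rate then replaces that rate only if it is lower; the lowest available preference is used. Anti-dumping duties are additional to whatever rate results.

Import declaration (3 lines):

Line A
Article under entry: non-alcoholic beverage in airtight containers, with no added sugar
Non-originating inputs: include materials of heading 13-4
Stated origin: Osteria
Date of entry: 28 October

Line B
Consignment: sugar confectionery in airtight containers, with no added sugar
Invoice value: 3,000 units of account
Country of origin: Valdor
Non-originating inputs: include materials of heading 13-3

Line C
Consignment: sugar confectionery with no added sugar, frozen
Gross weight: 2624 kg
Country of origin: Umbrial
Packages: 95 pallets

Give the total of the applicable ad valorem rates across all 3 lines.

Line A: non-alcoholic beverage → 13-4; in airtight containers → 13-4-2; with no added sugar → 13-4-2-1. Scheduled 21%. Osteria agreement on 13-3-1-1: 13-4-2-1 not covered. → 21%.
Line B: sugar confectionery → 13-3; in airtight containers → 13-3-1; with no added sugar → 13-3-1-1. Scheduled 16%. Valdor agreement on 13-3-1: CTH not met. → 16%.
Line C: sugar confectionery → 13-3; frozen → 13-3-2; with no added sugar → 13-3-2-1. Scheduled 2%. anti-dumping (Umbrial, 13-3): +6%; total 2% + 6% = 8%. → 8%.
Sum: 21% + 16% + 8% = 45%.

45%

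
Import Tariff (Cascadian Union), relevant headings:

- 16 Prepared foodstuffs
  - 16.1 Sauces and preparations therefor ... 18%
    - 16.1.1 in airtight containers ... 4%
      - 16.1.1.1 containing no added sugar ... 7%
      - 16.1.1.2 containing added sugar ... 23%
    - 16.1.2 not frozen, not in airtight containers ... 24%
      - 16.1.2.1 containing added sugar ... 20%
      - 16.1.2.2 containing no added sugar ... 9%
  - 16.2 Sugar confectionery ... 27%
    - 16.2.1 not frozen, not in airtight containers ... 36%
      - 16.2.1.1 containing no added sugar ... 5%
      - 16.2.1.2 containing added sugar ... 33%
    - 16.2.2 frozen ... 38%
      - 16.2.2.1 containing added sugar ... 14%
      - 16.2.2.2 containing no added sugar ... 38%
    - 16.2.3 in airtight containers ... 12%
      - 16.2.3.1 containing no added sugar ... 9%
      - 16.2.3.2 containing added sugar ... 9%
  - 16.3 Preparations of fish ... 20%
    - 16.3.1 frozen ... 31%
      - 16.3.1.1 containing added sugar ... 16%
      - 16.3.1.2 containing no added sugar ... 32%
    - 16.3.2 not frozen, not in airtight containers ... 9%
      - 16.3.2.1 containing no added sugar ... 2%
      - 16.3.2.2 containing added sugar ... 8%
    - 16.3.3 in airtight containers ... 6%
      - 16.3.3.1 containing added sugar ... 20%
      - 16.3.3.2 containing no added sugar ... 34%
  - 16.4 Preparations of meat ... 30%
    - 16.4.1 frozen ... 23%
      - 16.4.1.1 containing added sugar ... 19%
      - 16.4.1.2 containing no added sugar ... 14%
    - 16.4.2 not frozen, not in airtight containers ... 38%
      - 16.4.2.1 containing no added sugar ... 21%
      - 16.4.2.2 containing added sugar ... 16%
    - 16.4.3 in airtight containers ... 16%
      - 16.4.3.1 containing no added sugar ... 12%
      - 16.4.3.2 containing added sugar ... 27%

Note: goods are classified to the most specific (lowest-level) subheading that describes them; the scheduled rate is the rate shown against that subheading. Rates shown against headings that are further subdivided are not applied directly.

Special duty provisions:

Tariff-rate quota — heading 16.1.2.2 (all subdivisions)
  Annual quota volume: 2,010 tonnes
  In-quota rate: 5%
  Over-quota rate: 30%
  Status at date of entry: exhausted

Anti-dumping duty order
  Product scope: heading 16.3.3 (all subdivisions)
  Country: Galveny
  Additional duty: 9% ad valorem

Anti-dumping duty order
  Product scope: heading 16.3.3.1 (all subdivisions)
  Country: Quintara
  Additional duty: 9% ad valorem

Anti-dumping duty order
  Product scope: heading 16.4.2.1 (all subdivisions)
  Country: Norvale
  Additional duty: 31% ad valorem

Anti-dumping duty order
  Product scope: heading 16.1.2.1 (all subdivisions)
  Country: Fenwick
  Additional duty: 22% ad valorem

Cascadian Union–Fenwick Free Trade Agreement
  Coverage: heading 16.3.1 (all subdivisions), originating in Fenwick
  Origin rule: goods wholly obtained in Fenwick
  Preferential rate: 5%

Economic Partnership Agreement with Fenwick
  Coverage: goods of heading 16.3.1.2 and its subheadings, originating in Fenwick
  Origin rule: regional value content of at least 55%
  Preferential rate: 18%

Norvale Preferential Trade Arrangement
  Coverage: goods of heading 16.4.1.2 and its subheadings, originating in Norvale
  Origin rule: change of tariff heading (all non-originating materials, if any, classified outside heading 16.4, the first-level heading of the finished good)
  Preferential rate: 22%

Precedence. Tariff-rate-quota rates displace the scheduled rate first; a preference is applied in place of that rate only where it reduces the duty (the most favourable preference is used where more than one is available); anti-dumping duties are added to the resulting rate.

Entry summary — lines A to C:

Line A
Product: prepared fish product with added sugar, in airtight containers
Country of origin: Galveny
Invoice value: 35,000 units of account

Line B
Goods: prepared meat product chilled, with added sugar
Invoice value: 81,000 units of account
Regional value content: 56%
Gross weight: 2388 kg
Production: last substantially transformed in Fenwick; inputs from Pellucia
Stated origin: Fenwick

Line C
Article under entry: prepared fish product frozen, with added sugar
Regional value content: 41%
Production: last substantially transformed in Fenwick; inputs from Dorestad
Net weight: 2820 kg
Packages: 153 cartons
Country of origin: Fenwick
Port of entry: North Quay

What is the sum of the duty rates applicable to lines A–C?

Line A: prepared fish product → 16.3; in airtight containers → 16.3.3; with added sugar → 16.3.3.1. Scheduled 20%. anti-dumping (Galveny, 16.3.3): +9%; total 20% + 9% = 29%. → 29%.
Line B: prepared meat product → 16.4; chilled → 16.4.2; with added sugar → 16.4.2.2. Scheduled 16%. Fenwick agreement on 16.3.1: 16.4.2.2 not covered; Fenwick agreement on 16.3.1.2: 16.4.2.2 not covered. → 16%.
Line C: prepared fish product → 16.3; frozen → 16.3.1; with added sugar → 16.3.1.1. Scheduled 16%. Fenwick agreement on 16.3.1: not wholly obtained; Fenwick agreement on 16.3.1.2: 16.3.1.1 not covered. → 16%.
Sum: 29% + 16% + 16% = 61%.

61%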